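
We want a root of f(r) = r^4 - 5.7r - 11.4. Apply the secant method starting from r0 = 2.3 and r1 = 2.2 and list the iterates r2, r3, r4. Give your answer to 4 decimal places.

f(2.3) = 3.474100, f(2.2) = -0.514400
r2 = 2.200000 − (-0.514400)·(2.200000 − 2.300000) / (-0.514400 − 3.474100) = 2.200000 − (0.051440)/(-3.988500) = 2.212897
f(2.212897) = -0.033752
r3 = 2.212897 − (-0.033752)·(2.212897 − 2.200000) / (-0.033752 − (-0.514400)) = 2.212897 − (-0.000435)/(0.480648) = 2.213803
f(2.213803) = 0.000366
r4 = 2.213803 − 0.000366·(2.213803 − 2.212897) / (0.000366 − (-0.033752)) = 2.213803 − (0.000000)/(0.034118) = 2.213793

2.2129, 2.2138, 2.2138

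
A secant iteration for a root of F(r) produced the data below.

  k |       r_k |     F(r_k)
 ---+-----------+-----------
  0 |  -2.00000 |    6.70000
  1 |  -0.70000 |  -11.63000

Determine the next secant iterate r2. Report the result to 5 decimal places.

r2 = -0.70000 − (-11.63000)·(-0.70000 − (-2.00000)) / (-11.63000 − 6.70000)
   = -0.70000 − (-15.1190000)/(-18.3300000) = -1.5248227

-1.52482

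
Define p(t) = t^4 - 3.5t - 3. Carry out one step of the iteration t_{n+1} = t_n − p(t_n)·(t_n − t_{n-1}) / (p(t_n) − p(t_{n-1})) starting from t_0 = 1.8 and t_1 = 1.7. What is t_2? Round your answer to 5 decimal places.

p(1.8) = 1.1976000, p(1.7) = -0.5979000
t_2 = 1.7000000 − (-0.5979000)·(1.7000000 − 1.8000000) / (-0.5979000 − 1.1976000) = 1.7000000 − (0.0597900)/(-1.7955000) = 1.7332999

1.73330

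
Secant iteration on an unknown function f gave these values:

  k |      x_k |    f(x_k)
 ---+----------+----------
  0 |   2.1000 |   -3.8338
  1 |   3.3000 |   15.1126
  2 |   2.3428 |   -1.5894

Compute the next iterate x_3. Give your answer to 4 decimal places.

x_3 = 2.3428 − (-1.5894)·(2.3428 − 3.3000) / (-1.5894 − 15.1126)
   = 2.3428 − (1.521374)/(-16.702000) = 2.433889

2.4339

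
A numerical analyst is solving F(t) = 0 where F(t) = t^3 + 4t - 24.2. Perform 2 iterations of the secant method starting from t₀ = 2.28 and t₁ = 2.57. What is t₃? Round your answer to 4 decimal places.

2.4357

F(2.28) = -3.227648, F(2.57) = 3.054593
t₂ = 2.570000 − 3.054593·(2.570000 − 2.280000) / (3.054593 − (-3.227648)) = 2.570000 − (0.885832)/(6.282241) = 2.428994
F(2.428994) = -0.152925
t₃ = 2.428994 − (-0.152925)·(2.428994 − 2.570000) / (-0.152925 − 3.054593) = 2.428994 − (0.021563)/(-3.207518) = 2.435717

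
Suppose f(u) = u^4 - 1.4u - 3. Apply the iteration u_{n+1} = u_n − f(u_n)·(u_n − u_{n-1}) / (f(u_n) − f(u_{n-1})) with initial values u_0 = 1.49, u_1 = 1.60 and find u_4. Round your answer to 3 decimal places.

f(1.49) = -0.15716, f(1.60) = 1.31360
u_2 = 1.60000 − 1.31360·(1.60000 − 1.49000) / (1.31360 − (-0.15716)) = 1.60000 − (0.14450)/(1.47076) = 1.50175
f(1.50175) = -0.01624
u_3 = 1.50175 − (-0.01624)·(1.50175 − 1.60000) / (-0.01624 − 1.31360) = 1.50175 − (0.00160)/(-1.32984) = 1.50295
f(1.50295) = -0.00165
u_4 = 1.50295 − (-0.00165)·(1.50295 − 1.50175) / (-0.00165 − (-0.01624)) = 1.50295 − (0.00000)/(0.01459) = 1.50309

1.503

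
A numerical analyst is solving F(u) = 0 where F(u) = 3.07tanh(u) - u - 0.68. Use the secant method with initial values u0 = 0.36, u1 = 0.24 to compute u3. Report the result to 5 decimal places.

F(0.36) = 0.0198071, F(0.24) = -0.1970280
u2 = 0.2400000 − (-0.1970280)·(0.2400000 − 0.3600000) / (-0.1970280 − 0.0198071) = 0.2400000 − (0.0236434)/(-0.2168351) = 0.3490384
F(0.3490384) = 0.0010157
u3 = 0.3490384 − 0.0010157·(0.3490384 − 0.2400000) / (0.0010157 − (-0.1970280)) = 0.3490384 − (0.0001107)/(0.1980437) = 0.3484792

0.34848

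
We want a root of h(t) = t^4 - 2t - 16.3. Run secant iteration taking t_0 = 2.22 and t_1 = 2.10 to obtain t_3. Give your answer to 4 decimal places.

h(2.22) = 3.549127, h(2.10) = -1.051900
t_2 = 2.100000 − (-1.051900)·(2.100000 − 2.220000) / (-1.051900 − 3.549127) = 2.100000 − (0.126228)/(-4.601027) = 2.127435
h(2.127435) = -0.070387
t_3 = 2.127435 − (-0.070387)·(2.127435 − 2.100000) / (-0.070387 − (-1.051900)) = 2.127435 − (-0.001931)/(0.981513) = 2.129402

2.1294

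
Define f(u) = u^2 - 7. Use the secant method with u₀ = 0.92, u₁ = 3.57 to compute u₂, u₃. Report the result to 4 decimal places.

f(0.92) = -6.153600, f(3.57) = 5.744900
u₂ = 3.570000 − 5.744900·(3.570000 − 0.920000) / (5.744900 − (-6.153600)) = 3.570000 − (15.223985)/(11.898500) = 2.290512
f(2.290512) = -1.753554
u₃ = 2.290512 − (-1.753554)·(2.290512 − 3.570000) / (-1.753554 − 5.744900) = 2.290512 − (2.243650)/(-7.498454) = 2.589727

2.2905, 2.5897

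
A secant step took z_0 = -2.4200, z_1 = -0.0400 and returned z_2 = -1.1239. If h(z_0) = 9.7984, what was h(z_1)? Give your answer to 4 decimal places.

The secant line through (-2.4200, 9.7984) and (-0.0400, h(z_1)) crosses zero at z_2 = -1.1239.
So (-2.4200, 9.7984), (-0.0400, h(z_1)), (-1.1239, 0) are collinear:
h(z_1) = 9.7984 · (-0.0400 − (-1.1239)) / (-2.4200 − (-1.1239)) = 9.7984 · (1.083900)/(-1.296100) = -8.194187

-8.1942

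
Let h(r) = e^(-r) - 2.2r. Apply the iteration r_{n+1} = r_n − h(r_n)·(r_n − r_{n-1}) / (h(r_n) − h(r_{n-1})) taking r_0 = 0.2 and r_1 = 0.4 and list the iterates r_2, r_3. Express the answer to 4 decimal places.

0.3287, 0.3276

h(0.2) = 0.378731, h(0.4) = -0.209680
r_2 = 0.400000 − (-0.209680)·(0.400000 − 0.200000) / (-0.209680 − 0.378731) = 0.400000 − (-0.041936)/(-0.588411) = 0.328730
h(0.328730) = -0.003369
r_3 = 0.328730 − (-0.003369)·(0.328730 − 0.400000) / (-0.003369 − (-0.209680)) = 0.328730 − (0.000240)/(0.206311) = 0.327566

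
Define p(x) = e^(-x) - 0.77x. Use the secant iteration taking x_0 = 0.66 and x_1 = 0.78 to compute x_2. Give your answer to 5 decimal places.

p(0.66) = 0.0086513, p(0.78) = -0.1421940
x_2 = 0.7800000 − (-0.1421940)·(0.7800000 − 0.6600000) / (-0.1421940 − 0.0086513) = 0.7800000 − (-0.0170633)/(-0.1508453) = 0.6668823

0.66688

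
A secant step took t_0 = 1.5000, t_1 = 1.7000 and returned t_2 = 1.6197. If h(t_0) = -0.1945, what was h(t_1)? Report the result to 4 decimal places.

0.1305

The secant line through (1.5000, -0.1945) and (1.7000, h(t_1)) crosses zero at t_2 = 1.6197.
So (1.5000, -0.1945), (1.7000, h(t_1)), (1.6197, 0) are collinear:
h(t_1) = -0.1945 · (1.7000 − 1.6197) / (1.5000 − 1.6197) = -0.1945 · (0.080300)/(-0.119700) = 0.130479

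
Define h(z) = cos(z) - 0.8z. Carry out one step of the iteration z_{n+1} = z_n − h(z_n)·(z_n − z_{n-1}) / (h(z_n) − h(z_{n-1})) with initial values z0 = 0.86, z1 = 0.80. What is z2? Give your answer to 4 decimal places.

0.8369

h(0.86) = -0.035563, h(0.80) = 0.056707
z2 = 0.800000 − 0.056707·(0.800000 − 0.860000) / (0.056707 − (-0.035563)) = 0.800000 − (-0.003402)/(0.092269) = 0.836875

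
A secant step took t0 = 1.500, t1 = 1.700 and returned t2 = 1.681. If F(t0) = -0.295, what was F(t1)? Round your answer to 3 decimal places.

0.031

The secant line through (1.500, -0.295) and (1.700, F(t1)) crosses zero at t2 = 1.681.
So (1.500, -0.295), (1.700, F(t1)), (1.681, 0) are collinear:
F(t1) = -0.295 · (1.700 − 1.681) / (1.500 − 1.681) = -0.295 · (0.01900)/(-0.18100) = 0.03097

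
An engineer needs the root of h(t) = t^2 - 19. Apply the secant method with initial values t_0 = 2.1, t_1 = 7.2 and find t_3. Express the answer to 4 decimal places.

4.1785

h(2.1) = -14.590000, h(7.2) = 32.840000
t_2 = 7.200000 − 32.840000·(7.200000 − 2.100000) / (32.840000 − (-14.590000)) = 7.200000 − (167.484000)/(47.430000) = 3.668817
h(3.668817) = -5.539780
t_3 = 3.668817 − (-5.539780)·(3.668817 − 7.200000) / (-5.539780 − 32.840000) = 3.668817 − (19.561977)/(-38.379780) = 4.178512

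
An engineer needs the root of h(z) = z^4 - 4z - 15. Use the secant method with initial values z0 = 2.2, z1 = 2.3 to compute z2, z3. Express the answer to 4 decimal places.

h(2.2) = -0.374400, h(2.3) = 3.784100
z2 = 2.300000 − 3.784100·(2.300000 − 2.200000) / (3.784100 − (-0.374400)) = 2.300000 − (0.378410)/(4.158500) = 2.209003
h(2.209003) = -0.024586
z3 = 2.209003 − (-0.024586)·(2.209003 − 2.300000) / (-0.024586 − 3.784100) = 2.209003 − (0.002237)/(-3.808686) = 2.209591

2.2090, 2.2096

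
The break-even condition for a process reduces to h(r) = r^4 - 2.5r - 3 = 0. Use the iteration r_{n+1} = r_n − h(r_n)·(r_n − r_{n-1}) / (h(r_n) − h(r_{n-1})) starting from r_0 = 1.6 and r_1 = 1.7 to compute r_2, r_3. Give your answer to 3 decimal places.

1.629, 1.631

h(1.6) = -0.44640, h(1.7) = 1.10210
r_2 = 1.70000 − 1.10210·(1.70000 − 1.60000) / (1.10210 − (-0.44640)) = 1.70000 − (0.11021)/(1.54850) = 1.62883
h(1.62883) = -0.03323
r_3 = 1.62883 − (-0.03323)·(1.62883 − 1.70000) / (-0.03323 − 1.10210) = 1.62883 − (0.00237)/(-1.13533) = 1.63091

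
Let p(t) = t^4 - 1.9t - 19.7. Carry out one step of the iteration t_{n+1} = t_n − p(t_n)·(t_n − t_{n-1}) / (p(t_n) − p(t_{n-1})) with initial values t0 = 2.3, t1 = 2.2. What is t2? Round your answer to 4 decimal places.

2.2104

p(2.3) = 3.914100, p(2.2) = -0.454400
t2 = 2.200000 − (-0.454400)·(2.200000 − 2.300000) / (-0.454400 − 3.914100) = 2.200000 − (0.045440)/(-4.368500) = 2.210402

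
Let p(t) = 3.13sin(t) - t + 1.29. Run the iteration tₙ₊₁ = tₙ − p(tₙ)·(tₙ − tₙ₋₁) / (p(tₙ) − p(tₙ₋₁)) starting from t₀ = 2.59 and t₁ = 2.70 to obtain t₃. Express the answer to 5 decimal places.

2.68106

p(2.59) = 0.3402588, p(2.70) = -0.0723010
t₂ = 2.7000000 − (-0.0723010)·(2.7000000 − 2.5900000) / (-0.0723010 − 0.3402588) = 2.7000000 − (-0.0079531)/(-0.4125598) = 2.6807225
p(2.6807225) = 0.0012749
t₃ = 2.6807225 − 0.0012749·(2.6807225 − 2.7000000) / (0.0012749 − (-0.0723010)) = 2.6807225 − (-0.0000246)/(0.0735759) = 2.6810566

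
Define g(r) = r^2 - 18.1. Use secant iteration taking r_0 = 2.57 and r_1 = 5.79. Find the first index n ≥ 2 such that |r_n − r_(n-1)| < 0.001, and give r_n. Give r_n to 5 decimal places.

n = 6, r_n = 4.25441

g(2.57) = -11.4951000, g(5.79) = 15.4241000
r_2 = 5.7900000 − 15.4241000·(3.2200000)/(26.9192000) = 3.9450120;  |Δ| = 1.8449880
g(3.9450120) = -2.5368806
r_3 = 3.9450120 − (-2.5368806)·(-1.8449880)/(-17.9609806) = 4.2056054;  |Δ| = 0.2605935
g(4.2056054) = -0.4128829
r_4 = 4.2056054 − (-0.4128829)·(0.2605935)/(2.1239977) = 4.2562621;  |Δ| = 0.0506566
g(4.2562621) = 0.0157669
r_5 = 4.2562621 − 0.0157669·(0.0506566)/(0.4286498) = 4.2543988;  |Δ| = 0.0018633
g(4.2543988) = -0.0000909
r_6 = 4.2543988 − (-0.0000909)·(-0.0018633)/(-0.0158578) = 4.2544095;  |Δ| = 0.0000107
|r_6 − r_5| = 0.0000107 < 0.001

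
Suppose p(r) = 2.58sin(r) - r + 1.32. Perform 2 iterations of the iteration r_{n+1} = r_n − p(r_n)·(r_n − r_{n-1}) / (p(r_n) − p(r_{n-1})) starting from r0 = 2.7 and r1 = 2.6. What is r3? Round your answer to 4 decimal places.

p(2.7) = -0.277360, p(2.6) = 0.049994
r2 = 2.600000 − 0.049994·(2.600000 − 2.700000) / (0.049994 − (-0.277360)) = 2.600000 − (-0.004999)/(0.327353) = 2.615272
p(2.615272) = 0.000805
r3 = 2.615272 − 0.000805·(2.615272 − 2.600000) / (0.000805 − 0.049994) = 2.615272 − (0.000012)/(-0.049189) = 2.615522

2.6155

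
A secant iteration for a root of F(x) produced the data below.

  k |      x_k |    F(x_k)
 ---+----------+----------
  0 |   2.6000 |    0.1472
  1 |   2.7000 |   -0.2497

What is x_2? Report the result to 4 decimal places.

2.6371

x_2 = 2.7000 − (-0.2497)·(2.7000 − 2.6000) / (-0.2497 − 0.1472)
   = 2.7000 − (-0.024970)/(-0.396900) = 2.637087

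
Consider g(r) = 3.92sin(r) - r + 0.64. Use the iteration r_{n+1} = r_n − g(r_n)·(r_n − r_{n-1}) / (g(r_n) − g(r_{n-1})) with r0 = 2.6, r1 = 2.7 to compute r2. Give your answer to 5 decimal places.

g(2.6) = 0.0607654, g(2.7) = -0.3846709
r2 = 2.7000000 − (-0.3846709)·(2.7000000 − 2.6000000) / (-0.3846709 − 0.0607654) = 2.7000000 − (-0.0384671)/(-0.4454362) = 2.6136418

2.61364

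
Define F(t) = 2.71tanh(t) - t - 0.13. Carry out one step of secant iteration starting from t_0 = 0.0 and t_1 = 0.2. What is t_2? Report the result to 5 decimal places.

0.07764

F(0.0) = -0.1300000, F(0.2) = 0.2048871
t_2 = 0.2000000 − 0.2048871·(0.2000000 − 0.0000000) / (0.2048871 − (-0.1300000)) = 0.2000000 − (0.0409774)/(0.3348871) = 0.0776381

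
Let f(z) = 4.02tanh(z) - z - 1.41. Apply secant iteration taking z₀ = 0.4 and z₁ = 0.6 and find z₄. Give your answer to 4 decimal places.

0.5246

f(0.4) = -0.282605, f(0.6) = 0.148939
z₂ = 0.600000 − 0.148939·(0.600000 − 0.400000) / (0.148939 − (-0.282605)) = 0.600000 − (0.029788)/(0.431544) = 0.530974
f(0.530974) = 0.013249
z₃ = 0.530974 − 0.013249·(0.530974 − 0.600000) / (0.013249 − 0.148939) = 0.530974 − (-0.000915)/(-0.135690) = 0.524234
f(0.524234) = -0.000770
z₄ = 0.524234 − (-0.000770)·(0.524234 − 0.530974) / (-0.000770 − 0.013249) = 0.524234 − (0.000005)/(-0.014019) = 0.524604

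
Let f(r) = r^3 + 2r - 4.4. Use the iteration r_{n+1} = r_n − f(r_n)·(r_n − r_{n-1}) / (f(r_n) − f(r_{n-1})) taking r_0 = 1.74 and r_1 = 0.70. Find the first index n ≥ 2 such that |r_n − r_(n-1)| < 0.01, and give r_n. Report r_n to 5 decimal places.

n = 5, r_n = 1.24188

f(1.74) = 4.3480240, f(0.70) = -2.6570000
r_2 = 0.7000000 − (-2.6570000)·(-1.0400000)/(-7.0050240) = 1.0944712;  |Δ| = 0.3944712
f(1.0944712) = -0.9000266
r_3 = 1.0944712 − (-0.9000266)·(0.3944712)/(1.7569734) = 1.2965428;  |Δ| = 0.2020717
f(1.2965428) = 0.3726045
r_4 = 1.2965428 − 0.3726045·(0.2020717)/(1.2726311) = 1.2373797;  |Δ| = 0.0591631
f(1.2373797) = -0.0306778
r_5 = 1.2373797 − (-0.0306778)·(-0.0591631)/(-0.4032822) = 1.2418803;  |Δ| = 0.0045005
|r_5 − r_4| = 0.0045005 < 0.01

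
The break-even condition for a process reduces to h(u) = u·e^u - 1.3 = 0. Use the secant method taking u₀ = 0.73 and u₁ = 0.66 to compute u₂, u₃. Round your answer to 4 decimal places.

h(0.73) = 0.214809, h(0.66) = -0.023037
u₂ = 0.660000 − (-0.023037)·(0.660000 − 0.730000) / (-0.023037 − 0.214809) = 0.660000 − (0.001613)/(-0.237846) = 0.666780
h(0.666780) = -0.001143
u₃ = 0.666780 − (-0.001143)·(0.666780 − 0.660000) / (-0.001143 − (-0.023037)) = 0.666780 − (-0.000008)/(0.021894) = 0.667134

0.6668, 0.6671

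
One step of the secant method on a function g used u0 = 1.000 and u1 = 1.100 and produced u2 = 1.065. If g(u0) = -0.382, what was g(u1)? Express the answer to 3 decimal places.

0.206

The secant line through (1.000, -0.382) and (1.100, g(u1)) crosses zero at u2 = 1.065.
So (1.000, -0.382), (1.100, g(u1)), (1.065, 0) are collinear:
g(u1) = -0.382 · (1.100 − 1.065) / (1.000 − 1.065) = -0.382 · (0.03500)/(-0.06500) = 0.20569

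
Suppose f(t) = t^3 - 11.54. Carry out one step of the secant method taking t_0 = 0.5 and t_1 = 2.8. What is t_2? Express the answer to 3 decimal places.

1.703

f(0.5) = -11.41500, f(2.8) = 10.41200
t_2 = 2.80000 − 10.41200·(2.80000 − 0.50000) / (10.41200 − (-11.41500)) = 2.80000 − (23.94760)/(21.82700) = 1.70285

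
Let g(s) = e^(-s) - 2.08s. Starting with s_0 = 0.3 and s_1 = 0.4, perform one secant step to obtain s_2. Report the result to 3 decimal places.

g(0.3) = 0.11682, g(0.4) = -0.16168
s_2 = 0.40000 − (-0.16168)·(0.40000 − 0.30000) / (-0.16168 − 0.11682) = 0.40000 − (-0.01617)/(-0.27850) = 0.34195

0.342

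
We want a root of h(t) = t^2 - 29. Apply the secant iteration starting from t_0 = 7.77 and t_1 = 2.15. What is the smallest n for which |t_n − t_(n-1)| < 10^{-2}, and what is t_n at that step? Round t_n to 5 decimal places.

h(7.77) = 31.3729000, h(2.15) = -24.3775000
t_2 = 2.1500000 − (-24.3775000)·(-5.6200000)/(-55.7504000) = 4.6074093;  |Δ| = 2.4574093
h(4.6074093) = -7.7717798
t_3 = 4.6074093 − (-7.7717798)·(2.4574093)/(16.6057202) = 5.7575216;  |Δ| = 1.1501123
h(5.7575216) = 4.1490551
t_4 = 5.7575216 − 4.1490551·(1.1501123)/(11.9208349) = 5.3572242;  |Δ| = 0.4002974
h(5.3572242) = -0.3001490
t_5 = 5.3572242 − (-0.3001490)·(-0.4002974)/(-4.4492041) = 5.3842288;  |Δ| = 0.0270046
h(5.3842288) = -0.0100806
t_6 = 5.3842288 − (-0.0100806)·(0.0270046)/(0.2900684) = 5.3851672;  |Δ| = 0.0009385
|t_6 − t_5| = 0.0009385 < 10^{-2}

n = 6, t_n = 5.38517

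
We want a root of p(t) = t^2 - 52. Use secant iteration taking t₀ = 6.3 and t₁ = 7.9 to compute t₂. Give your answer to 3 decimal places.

p(6.3) = -12.31000, p(7.9) = 10.41000
t₂ = 7.90000 − 10.41000·(7.90000 − 6.30000) / (10.41000 − (-12.31000)) = 7.90000 − (16.65600)/(22.72000) = 7.16690

7.167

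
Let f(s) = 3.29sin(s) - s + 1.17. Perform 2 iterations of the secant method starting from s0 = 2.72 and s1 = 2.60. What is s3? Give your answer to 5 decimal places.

2.66865

f(2.72) = -0.2036854, f(2.60) = 0.2659995
s2 = 2.6000000 − 0.2659995·(2.6000000 − 2.7200000) / (0.2659995 − (-0.2036854)) = 2.6000000 − (-0.0319199)/(0.4696849) = 2.6679603
f(2.6679603) = 0.0026802
s3 = 2.6679603 − 0.0026802·(2.6679603 − 2.6000000) / (0.0026802 − 0.2659995) = 2.6679603 − (0.0001821)/(-0.2633193) = 2.6686521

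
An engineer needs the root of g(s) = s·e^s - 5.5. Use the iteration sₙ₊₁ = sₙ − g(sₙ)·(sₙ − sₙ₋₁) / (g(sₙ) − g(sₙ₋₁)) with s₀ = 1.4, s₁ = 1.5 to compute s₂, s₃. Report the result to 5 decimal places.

g(1.4) = 0.1772800, g(1.5) = 1.2225336
s₂ = 1.5000000 − 1.2225336·(1.5000000 − 1.4000000) / (1.2225336 − 0.1772800) = 1.5000000 − (0.1222534)/(1.0452537) = 1.3830395
g(1.3830395) = 0.0141811
s₃ = 1.3830395 − 0.0141811·(1.3830395 − 1.5000000) / (0.0141811 − 1.2225336) = 1.3830395 − (-0.0016586)/(-1.2083525) = 1.3816669

1.38304, 1.38167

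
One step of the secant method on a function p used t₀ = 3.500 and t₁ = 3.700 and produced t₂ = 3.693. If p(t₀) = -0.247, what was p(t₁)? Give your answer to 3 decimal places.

The secant line through (3.500, -0.247) and (3.700, p(t₁)) crosses zero at t₂ = 3.693.
So (3.500, -0.247), (3.700, p(t₁)), (3.693, 0) are collinear:
p(t₁) = -0.247 · (3.700 − 3.693) / (3.500 − 3.693) = -0.247 · (0.00700)/(-0.19300) = 0.00896

0.009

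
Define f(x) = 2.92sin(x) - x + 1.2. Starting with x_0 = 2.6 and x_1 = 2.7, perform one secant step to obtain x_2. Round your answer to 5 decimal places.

2.62946

f(2.6) = 0.1052640, f(2.7) = -0.2520507
x_2 = 2.7000000 − (-0.2520507)·(2.7000000 − 2.6000000) / (-0.2520507 − 0.1052640) = 2.7000000 − (-0.0252051)/(-0.3573148) = 2.6294597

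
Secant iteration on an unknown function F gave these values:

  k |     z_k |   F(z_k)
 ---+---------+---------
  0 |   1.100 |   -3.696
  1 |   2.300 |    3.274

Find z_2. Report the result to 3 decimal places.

z_2 = 2.300 − 3.274·(2.300 − 1.100) / (3.274 − (-3.696))
   = 2.300 − (3.92880)/(6.97000) = 1.73633

1.736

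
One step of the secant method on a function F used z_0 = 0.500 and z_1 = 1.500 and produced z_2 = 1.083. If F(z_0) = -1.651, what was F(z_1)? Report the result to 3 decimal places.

The secant line through (0.500, -1.651) and (1.500, F(z_1)) crosses zero at z_2 = 1.083.
So (0.500, -1.651), (1.500, F(z_1)), (1.083, 0) are collinear:
F(z_1) = -1.651 · (1.500 − 1.083) / (0.500 − 1.083) = -1.651 · (0.41700)/(-0.58300) = 1.18090

1.181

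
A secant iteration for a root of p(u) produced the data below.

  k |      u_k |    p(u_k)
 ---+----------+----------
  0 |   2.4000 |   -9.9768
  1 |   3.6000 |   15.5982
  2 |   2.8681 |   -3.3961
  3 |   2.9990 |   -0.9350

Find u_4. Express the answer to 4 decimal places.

u_4 = 2.9990 − (-0.9350)·(2.9990 − 2.8681) / (-0.9350 − (-3.3961))
   = 2.9990 − (-0.122392)/(2.461100) = 3.048730

3.0487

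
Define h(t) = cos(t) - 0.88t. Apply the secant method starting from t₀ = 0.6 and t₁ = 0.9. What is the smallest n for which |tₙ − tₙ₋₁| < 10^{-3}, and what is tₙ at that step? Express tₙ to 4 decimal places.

n = 4, tₙ = 0.7954

h(0.6) = 0.297336, h(0.9) = -0.170390
t₂ = 0.900000 − (-0.170390)·(0.300000)/(-0.467726) = 0.790712;  |Δ| = 0.109288
h(0.790712) = 0.007514
t₃ = 0.790712 − 0.007514·(-0.109288)/(0.177904) = 0.795327;  |Δ| = 0.004616
h(0.795327) = 0.000163
t₄ = 0.795327 − 0.000163·(0.004616)/(-0.007350) = 0.795430;  |Δ| = 0.000102
|t₄ − t₃| = 0.000102 < 10^{-3}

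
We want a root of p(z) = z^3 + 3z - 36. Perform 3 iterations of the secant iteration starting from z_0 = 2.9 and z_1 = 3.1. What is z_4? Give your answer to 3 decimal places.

p(2.9) = -2.91100, p(3.1) = 3.09100
z_2 = 3.10000 − 3.09100·(3.10000 − 2.90000) / (3.09100 − (-2.91100)) = 3.10000 − (0.61820)/(6.00200) = 2.99700
p(2.99700) = -0.08989
z_3 = 2.99700 − (-0.08989)·(2.99700 − 3.10000) / (-0.08989 − 3.09100) = 2.99700 − (0.00926)/(-3.18089) = 2.99991
p(2.99991) = -0.00265
z_4 = 2.99991 − (-0.00265)·(2.99991 − 2.99700) / (-0.00265 − (-0.08989)) = 2.99991 − (-0.00001)/(0.08724) = 3.00000

3.000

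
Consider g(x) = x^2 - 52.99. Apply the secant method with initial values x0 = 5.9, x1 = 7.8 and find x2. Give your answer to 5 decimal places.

g(5.9) = -18.1800000, g(7.8) = 7.8500000
x2 = 7.8000000 − 7.8500000·(7.8000000 − 5.9000000) / (7.8500000 − (-18.1800000)) = 7.8000000 − (14.9150000)/(26.0300000) = 7.2270073

7.22701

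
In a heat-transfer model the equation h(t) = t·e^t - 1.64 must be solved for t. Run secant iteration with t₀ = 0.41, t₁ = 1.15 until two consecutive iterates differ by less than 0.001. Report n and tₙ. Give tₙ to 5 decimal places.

n = 6, tₙ = 0.76395

h(0.41) = -1.0222047, h(1.15) = 1.9919218
t₂ = 1.1500000 − 1.9919218·(0.7400000)/(3.0141266) = 0.6609621;  |Δ| = 0.4890379
h(0.6609621) = -0.3599447
t₃ = 0.6609621 − (-0.3599447)·(-0.4890379)/(-2.3518665) = 0.7358076;  |Δ| = 0.0748455
h(0.7358076) = -0.1042468
t₄ = 0.7358076 − (-0.1042468)·(0.0748455)/(0.2556979) = 0.7663217;  |Δ| = 0.0305142
h(0.7663217) = 0.0089992
t₅ = 0.7663217 − 0.0089992·(0.0305142)/(0.1132460) = 0.7638969;  |Δ| = 0.0024248
h(0.7638969) = -0.0001997
t₆ = 0.7638969 − (-0.0001997)·(-0.0024248)/(-0.0091989) = 0.7639495;  |Δ| = 0.0000526
|t₆ − t₅| = 0.0000526 < 0.001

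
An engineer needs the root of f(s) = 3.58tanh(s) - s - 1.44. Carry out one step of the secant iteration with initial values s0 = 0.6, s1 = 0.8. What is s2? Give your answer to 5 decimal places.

f(0.6) = -0.1173626, f(0.8) = 0.1372516
s2 = 0.8000000 − 0.1372516·(0.8000000 − 0.6000000) / (0.1372516 − (-0.1173626)) = 0.8000000 − (0.0274503)/(0.2546142) = 0.6921885

0.69219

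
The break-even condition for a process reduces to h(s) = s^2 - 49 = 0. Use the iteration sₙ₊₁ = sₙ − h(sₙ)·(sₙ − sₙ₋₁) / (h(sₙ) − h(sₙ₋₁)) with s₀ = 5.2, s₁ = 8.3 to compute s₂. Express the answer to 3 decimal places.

h(5.2) = -21.96000, h(8.3) = 19.89000
s₂ = 8.30000 − 19.89000·(8.30000 − 5.20000) / (19.89000 − (-21.96000)) = 8.30000 − (61.65900)/(41.85000) = 6.82667

6.827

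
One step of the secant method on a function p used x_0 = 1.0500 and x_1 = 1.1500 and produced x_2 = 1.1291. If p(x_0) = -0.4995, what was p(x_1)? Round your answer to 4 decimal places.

0.1320

The secant line through (1.0500, -0.4995) and (1.1500, p(x_1)) crosses zero at x_2 = 1.1291.
So (1.0500, -0.4995), (1.1500, p(x_1)), (1.1291, 0) are collinear:
p(x_1) = -0.4995 · (1.1500 − 1.1291) / (1.0500 − 1.1291) = -0.4995 · (0.020900)/(-0.079100) = 0.131979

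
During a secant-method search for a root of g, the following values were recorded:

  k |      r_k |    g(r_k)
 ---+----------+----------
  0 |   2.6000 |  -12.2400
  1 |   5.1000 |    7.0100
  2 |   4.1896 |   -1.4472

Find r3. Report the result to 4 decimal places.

r3 = 4.1896 − (-1.4472)·(4.1896 − 5.1000) / (-1.4472 − 7.0100)
   = 4.1896 − (1.317531)/(-8.457200) = 4.345388

4.3454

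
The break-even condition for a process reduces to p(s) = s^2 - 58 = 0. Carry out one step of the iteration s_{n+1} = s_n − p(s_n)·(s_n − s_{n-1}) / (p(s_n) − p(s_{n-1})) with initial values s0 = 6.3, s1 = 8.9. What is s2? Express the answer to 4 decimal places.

7.5046

p(6.3) = -18.310000, p(8.9) = 21.210000
s2 = 8.900000 − 21.210000·(8.900000 − 6.300000) / (21.210000 − (-18.310000)) = 8.900000 − (55.146000)/(39.520000) = 7.504605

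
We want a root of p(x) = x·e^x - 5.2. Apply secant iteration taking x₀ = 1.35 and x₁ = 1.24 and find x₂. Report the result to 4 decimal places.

1.3491

p(1.35) = 0.007524, p(1.24) = -0.915039
x₂ = 1.240000 − (-0.915039)·(1.240000 − 1.350000) / (-0.915039 − 0.007524) = 1.240000 − (0.100654)/(-0.922564) = 1.349103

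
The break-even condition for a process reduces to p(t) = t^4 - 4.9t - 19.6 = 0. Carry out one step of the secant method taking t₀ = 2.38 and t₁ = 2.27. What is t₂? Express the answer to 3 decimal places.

2.362

p(2.38) = 0.82343, p(2.27) = -4.17062
t₂ = 2.27000 − (-4.17062)·(2.27000 − 2.38000) / (-4.17062 − 0.82343) = 2.27000 − (0.45877)/(-4.99405) = 2.36186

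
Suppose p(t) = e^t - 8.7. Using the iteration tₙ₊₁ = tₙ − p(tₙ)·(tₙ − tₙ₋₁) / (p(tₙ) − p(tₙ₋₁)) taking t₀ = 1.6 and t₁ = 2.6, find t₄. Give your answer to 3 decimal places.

2.165

p(1.6) = -3.74697, p(2.6) = 4.76374
t₂ = 2.60000 − 4.76374·(2.60000 − 1.60000) / (4.76374 − (-3.74697)) = 2.60000 − (4.76374)/(8.51071) = 2.04027
p(2.04027) = -1.00735
t₃ = 2.04027 − (-1.00735)·(2.04027 − 2.60000) / (-1.00735 − 4.76374) = 2.04027 − (0.56385)/(-5.77109) = 2.13797
p(2.13797) = -0.21782
t₄ = 2.13797 − (-0.21782)·(2.13797 − 2.04027) / (-0.21782 − (-1.00735)) = 2.13797 − (-0.02128)/(0.78953) = 2.16492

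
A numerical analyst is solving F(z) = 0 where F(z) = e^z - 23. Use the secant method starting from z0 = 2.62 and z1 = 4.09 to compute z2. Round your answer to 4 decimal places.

F(2.62) = -9.264276, F(4.09) = 36.739892
z2 = 4.090000 − 36.739892·(4.090000 − 2.620000) / (36.739892 − (-9.264276)) = 4.090000 − (54.007641)/(46.004168) = 2.916027

2.9160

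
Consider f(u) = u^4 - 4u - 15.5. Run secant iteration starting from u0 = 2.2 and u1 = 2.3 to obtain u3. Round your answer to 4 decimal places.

2.2222

f(2.2) = -0.874400, f(2.3) = 3.284100
u2 = 2.300000 − 3.284100·(2.300000 − 2.200000) / (3.284100 − (-0.874400)) = 2.300000 − (0.328410)/(4.158500) = 2.221027
f(2.221027) = -0.050012
u3 = 2.221027 − (-0.050012)·(2.221027 − 2.300000) / (-0.050012 − 3.284100) = 2.221027 − (0.003950)/(-3.334112) = 2.222211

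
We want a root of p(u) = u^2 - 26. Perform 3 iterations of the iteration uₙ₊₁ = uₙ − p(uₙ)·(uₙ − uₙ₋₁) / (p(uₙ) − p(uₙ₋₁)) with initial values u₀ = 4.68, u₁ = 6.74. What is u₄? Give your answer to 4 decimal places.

p(4.68) = -4.097600, p(6.74) = 19.427600
u₂ = 6.740000 − 19.427600·(6.740000 − 4.680000) / (19.427600 − (-4.097600)) = 6.740000 − (40.020856)/(23.525200) = 5.038809
p(5.038809) = -0.610403
u₃ = 5.038809 − (-0.610403)·(5.038809 − 6.740000) / (-0.610403 − 19.427600) = 5.038809 − (1.038412)/(-20.038003) = 5.090631
p(5.090631) = -0.085474
u₄ = 5.090631 − (-0.085474)·(5.090631 − 5.038809) / (-0.085474 − (-0.610403)) = 5.090631 − (-0.004429)/(0.524929) = 5.099069

5.0991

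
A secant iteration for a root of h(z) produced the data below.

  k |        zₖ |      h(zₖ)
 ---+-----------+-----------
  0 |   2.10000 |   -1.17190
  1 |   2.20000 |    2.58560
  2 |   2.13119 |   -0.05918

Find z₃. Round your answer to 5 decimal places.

z₃ = 2.13119 − (-0.05918)·(2.13119 − 2.20000) / (-0.05918 − 2.58560)
   = 2.13119 − (0.0040722)/(-2.6447800) = 2.1327297

2.13273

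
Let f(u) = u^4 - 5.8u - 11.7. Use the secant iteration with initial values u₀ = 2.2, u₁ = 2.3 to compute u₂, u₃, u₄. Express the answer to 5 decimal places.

f(2.2) = -1.0344000, f(2.3) = 2.9441000
u₂ = 2.3000000 − 2.9441000·(2.3000000 − 2.2000000) / (2.9441000 − (-1.0344000)) = 2.3000000 − (0.2944100)/(3.9785000) = 2.2259997
f(2.2259997) = -0.0580315
u₃ = 2.2259997 − (-0.0580315)·(2.2259997 − 2.3000000) / (-0.0580315 − 2.9441000) = 2.2259997 − (0.0042943)/(-3.0021315) = 2.2274302
f(2.2274302) = -0.0031565
u₄ = 2.2274302 − (-0.0031565)·(2.2274302 − 2.2259997) / (-0.0031565 − (-0.0580315)) = 2.2274302 − (-0.0000045)/(0.0548750) = 2.2275125

2.22600, 2.22743, 2.22751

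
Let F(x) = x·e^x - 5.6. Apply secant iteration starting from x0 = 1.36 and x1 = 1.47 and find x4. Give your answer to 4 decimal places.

1.3920

F(1.36) = -0.301177, F(1.47) = 0.793376
x2 = 1.470000 − 0.793376·(1.470000 − 1.360000) / (0.793376 − (-0.301177)) = 1.470000 − (0.087271)/(1.094553) = 1.390268
F(1.390268) = -0.016790
x3 = 1.390268 − (-0.016790)·(1.390268 − 1.470000) / (-0.016790 − 0.793376) = 1.390268 − (0.001339)/(-0.810166) = 1.391920
F(1.391920) = -0.000910
x4 = 1.391920 − (-0.000910)·(1.391920 − 1.390268) / (-0.000910 − (-0.016790)) = 1.391920 − (-0.000002)/(0.015880) = 1.392015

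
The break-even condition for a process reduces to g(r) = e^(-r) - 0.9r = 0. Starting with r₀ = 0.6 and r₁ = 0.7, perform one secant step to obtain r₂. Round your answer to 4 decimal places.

g(0.6) = 0.008812, g(0.7) = -0.133415
r₂ = 0.700000 − (-0.133415)·(0.700000 − 0.600000) / (-0.133415 − 0.008812) = 0.700000 − (-0.013341)/(-0.142226) = 0.606196

0.6062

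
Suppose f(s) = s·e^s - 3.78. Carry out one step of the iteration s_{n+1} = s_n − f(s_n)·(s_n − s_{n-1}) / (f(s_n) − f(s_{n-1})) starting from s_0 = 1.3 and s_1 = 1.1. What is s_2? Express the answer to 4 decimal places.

f(1.3) = 0.990086, f(1.1) = -0.475417
s_2 = 1.100000 − (-0.475417)·(1.100000 − 1.300000) / (-0.475417 − 0.990086) = 1.100000 − (0.095083)/(-1.465503) = 1.164881

1.1649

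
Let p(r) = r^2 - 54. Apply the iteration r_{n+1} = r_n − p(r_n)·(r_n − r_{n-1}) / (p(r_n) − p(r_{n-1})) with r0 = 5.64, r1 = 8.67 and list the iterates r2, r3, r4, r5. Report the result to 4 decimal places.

7.1907, 7.3353, 7.3486, 7.3485

p(5.64) = -22.190400, p(8.67) = 21.168900
r2 = 8.670000 − 21.168900·(8.670000 − 5.640000) / (21.168900 − (-22.190400)) = 8.670000 − (64.141767)/(43.359300) = 7.190692
p(7.190692) = -2.293951
r3 = 7.190692 − (-2.293951)·(7.190692 − 8.670000) / (-2.293951 − 21.168900) = 7.190692 − (3.393461)/(-23.462851) = 7.335323
p(7.335323) = -0.193036
r4 = 7.335323 − (-0.193036)·(7.335323 − 7.190692) / (-0.193036 − (-2.293951)) = 7.335323 − (-0.027919)/(2.100915) = 7.348612
p(7.348612) = 0.002099
r5 = 7.348612 − 0.002099·(7.348612 − 7.335323) / (0.002099 − (-0.193036)) = 7.348612 − (0.000028)/(0.195135) = 7.348469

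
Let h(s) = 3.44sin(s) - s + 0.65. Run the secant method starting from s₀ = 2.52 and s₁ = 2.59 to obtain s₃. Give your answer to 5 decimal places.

2.55477

h(2.52) = 0.1332174, h(2.59) = -0.1372875
s₂ = 2.5900000 − (-0.1372875)·(2.5900000 − 2.5200000) / (-0.1372875 − 0.1332174) = 2.5900000 − (-0.0096101)/(-0.2705049) = 2.5544734
h(2.5544734) = 0.0011662
s₃ = 2.5544734 − 0.0011662·(2.5544734 − 2.5900000) / (0.0011662 − (-0.1372875)) = 2.5544734 − (-0.0000414)/(0.1384537) = 2.5547726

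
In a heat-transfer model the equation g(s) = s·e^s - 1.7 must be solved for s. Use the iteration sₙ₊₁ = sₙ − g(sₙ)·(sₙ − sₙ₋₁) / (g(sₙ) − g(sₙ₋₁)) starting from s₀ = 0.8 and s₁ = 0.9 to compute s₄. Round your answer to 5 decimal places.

g(0.8) = 0.0804327, g(0.9) = 0.5136428
s₂ = 0.9000000 − 0.5136428·(0.9000000 − 0.8000000) / (0.5136428 − 0.0804327) = 0.9000000 − (0.0513643)/(0.4332101) = 0.7814333
g(0.7814333) = 0.0071202
s₃ = 0.7814333 − 0.0071202·(0.7814333 − 0.9000000) / (0.0071202 − 0.5136428) = 0.7814333 − (-0.0008442)/(-0.5065226) = 0.7797666
g(0.7797666) = 0.0006423
s₄ = 0.7797666 − 0.0006423·(0.7797666 − 0.7814333) / (0.0006423 − 0.0071202) = 0.7797666 − (-0.0000011)/(-0.0064779) = 0.7796014

0.77960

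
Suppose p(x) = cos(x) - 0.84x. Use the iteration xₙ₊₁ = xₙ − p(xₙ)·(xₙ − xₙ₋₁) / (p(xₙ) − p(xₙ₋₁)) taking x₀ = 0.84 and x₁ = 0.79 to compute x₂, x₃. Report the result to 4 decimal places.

0.8157, 0.8158

p(0.84) = -0.038137, p(0.79) = 0.040245
x₂ = 0.790000 − 0.040245·(0.790000 − 0.840000) / (0.040245 − (-0.038137)) = 0.790000 − (-0.002012)/(0.078382) = 0.815672
p(0.815672) = 0.000214
x₃ = 0.815672 − 0.000214·(0.815672 − 0.790000) / (0.000214 − 0.040245) = 0.815672 − (0.000005)/(-0.040031) = 0.815810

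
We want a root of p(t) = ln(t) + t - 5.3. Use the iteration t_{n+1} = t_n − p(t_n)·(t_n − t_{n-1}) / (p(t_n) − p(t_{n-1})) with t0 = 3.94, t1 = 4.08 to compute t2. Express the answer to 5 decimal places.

3.93105

p(3.94) = 0.0111807, p(4.08) = 0.1860970
t2 = 4.0800000 − 0.1860970·(4.0800000 − 3.9400000) / (0.1860970 − 0.0111807) = 4.0800000 − (0.0260536)/(0.1749163) = 3.9310511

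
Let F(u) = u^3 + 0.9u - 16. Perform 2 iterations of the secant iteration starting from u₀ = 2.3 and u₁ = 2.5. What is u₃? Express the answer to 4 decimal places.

2.4007

F(2.3) = -1.763000, F(2.5) = 1.875000
u₂ = 2.500000 − 1.875000·(2.500000 − 2.300000) / (1.875000 − (-1.763000)) = 2.500000 − (0.375000)/(3.638000) = 2.396921
F(2.396921) = -0.071901
u₃ = 2.396921 − (-0.071901)·(2.396921 − 2.500000) / (-0.071901 − 1.875000) = 2.396921 − (0.007411)/(-1.946901) = 2.400728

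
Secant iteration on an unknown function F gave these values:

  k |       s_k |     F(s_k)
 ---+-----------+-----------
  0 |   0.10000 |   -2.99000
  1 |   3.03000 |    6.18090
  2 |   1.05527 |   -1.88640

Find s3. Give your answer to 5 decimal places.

s3 = 1.05527 − (-1.88640)·(1.05527 − 3.03000) / (-1.88640 − 6.18090)
   = 1.05527 − (3.7251307)/(-8.0673000) = 1.5170268

1.51703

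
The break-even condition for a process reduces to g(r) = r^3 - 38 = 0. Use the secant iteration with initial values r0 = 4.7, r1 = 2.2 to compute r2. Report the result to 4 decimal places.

2.9339

g(4.7) = 65.823000, g(2.2) = -27.352000
r2 = 2.200000 − (-27.352000)·(2.200000 − 4.700000) / (-27.352000 − 65.823000) = 2.200000 − (68.380000)/(-93.175000) = 2.933888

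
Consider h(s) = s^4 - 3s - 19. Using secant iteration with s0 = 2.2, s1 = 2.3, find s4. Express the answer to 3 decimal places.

2.253

h(2.2) = -2.17440, h(2.3) = 2.08410
s2 = 2.30000 − 2.08410·(2.30000 − 2.20000) / (2.08410 − (-2.17440)) = 2.30000 − (0.20841)/(4.25850) = 2.25106
h(2.25106) = -0.07593
s3 = 2.25106 − (-0.07593)·(2.25106 − 2.30000) / (-0.07593 − 2.08410) = 2.25106 − (0.00372)/(-2.16003) = 2.25278
h(2.25278) = -0.00251
s4 = 2.25278 − (-0.00251)·(2.25278 − 2.25106) / (-0.00251 − (-0.07593)) = 2.25278 − (0.00000)/(0.07343) = 2.25284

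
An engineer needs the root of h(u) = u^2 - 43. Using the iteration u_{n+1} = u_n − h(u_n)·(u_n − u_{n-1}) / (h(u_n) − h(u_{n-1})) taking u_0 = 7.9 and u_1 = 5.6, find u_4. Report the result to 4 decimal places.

h(7.9) = 19.410000, h(5.6) = -11.640000
u_2 = 5.600000 − (-11.640000)·(5.600000 − 7.900000) / (-11.640000 − 19.410000) = 5.600000 − (26.772000)/(-31.050000) = 6.462222
h(6.462222) = -1.239684
u_3 = 6.462222 − (-1.239684)·(6.462222 − 5.600000) / (-1.239684 − (-11.640000)) = 6.462222 − (-1.068883)/(10.400316) = 6.564996
h(6.564996) = 0.099177
u_4 = 6.564996 − 0.099177·(6.564996 − 6.462222) / (0.099177 − (-1.239684)) = 6.564996 − (0.010193)/(1.338861) = 6.557383

6.5574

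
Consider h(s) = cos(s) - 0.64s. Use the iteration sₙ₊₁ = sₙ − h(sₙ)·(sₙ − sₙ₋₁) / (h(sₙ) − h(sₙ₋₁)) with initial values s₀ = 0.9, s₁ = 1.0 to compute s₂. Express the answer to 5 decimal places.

0.93139

h(0.9) = 0.0456100, h(1.0) = -0.0996977
s₂ = 1.0000000 − (-0.0996977)·(1.0000000 − 0.9000000) / (-0.0996977 − 0.0456100) = 1.0000000 − (-0.0099698)/(-0.1453077) = 0.9313886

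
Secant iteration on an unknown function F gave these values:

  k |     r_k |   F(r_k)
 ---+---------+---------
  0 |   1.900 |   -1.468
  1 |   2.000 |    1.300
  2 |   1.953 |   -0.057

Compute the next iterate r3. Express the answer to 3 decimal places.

1.955

r3 = 1.953 − (-0.057)·(1.953 − 2.000) / (-0.057 − 1.300)
   = 1.953 − (0.00268)/(-1.35700) = 1.95497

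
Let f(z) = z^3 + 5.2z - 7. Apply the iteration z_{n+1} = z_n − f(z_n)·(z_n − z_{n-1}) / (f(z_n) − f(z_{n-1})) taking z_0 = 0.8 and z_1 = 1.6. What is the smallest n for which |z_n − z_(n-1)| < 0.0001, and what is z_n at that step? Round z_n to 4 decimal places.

n = 6, z_n = 1.0942

f(0.8) = -2.328000, f(1.6) = 5.416000
z_2 = 1.600000 − 5.416000·(0.800000)/(7.744000) = 1.040496;  |Δ| = 0.559504
f(1.040496) = -0.462948
z_3 = 1.040496 − (-0.462948)·(-0.559504)/(-5.878948) = 1.084555;  |Δ| = 0.044059
f(1.084555) = -0.084596
z_4 = 1.084555 − (-0.084596)·(0.044059)/(0.378352) = 1.094406;  |Δ| = 0.009851
f(1.094406) = 0.001710
z_5 = 1.094406 − 0.001710·(0.009851)/(0.086306) = 1.094211;  |Δ| = 0.000195
f(1.094211) = -0.000006
z_6 = 1.094211 − (-0.000006)·(-0.000195)/(-0.001716) = 1.094212;  |Δ| = 0.000001
|z_6 − z_5| = 0.000001 < 0.0001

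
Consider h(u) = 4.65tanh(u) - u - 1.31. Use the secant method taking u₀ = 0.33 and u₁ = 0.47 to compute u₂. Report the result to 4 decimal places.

0.3834

h(0.33) = -0.158878, h(0.47) = 0.257627
u₂ = 0.470000 − 0.257627·(0.470000 − 0.330000) / (0.257627 − (-0.158878)) = 0.470000 − (0.036068)/(0.416505) = 0.383404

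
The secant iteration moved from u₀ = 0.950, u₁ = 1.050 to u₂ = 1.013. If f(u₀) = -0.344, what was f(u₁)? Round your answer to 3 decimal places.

The secant line through (0.950, -0.344) and (1.050, f(u₁)) crosses zero at u₂ = 1.013.
So (0.950, -0.344), (1.050, f(u₁)), (1.013, 0) are collinear:
f(u₁) = -0.344 · (1.050 − 1.013) / (0.950 − 1.013) = -0.344 · (0.03700)/(-0.06300) = 0.20203

0.202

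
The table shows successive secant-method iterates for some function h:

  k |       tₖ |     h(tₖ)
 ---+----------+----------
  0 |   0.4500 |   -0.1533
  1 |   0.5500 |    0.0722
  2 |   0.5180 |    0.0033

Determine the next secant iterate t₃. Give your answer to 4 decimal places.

0.5165

t₃ = 0.5180 − 0.0033·(0.5180 − 0.5500) / (0.0033 − 0.0722)
   = 0.5180 − (-0.000106)/(-0.068900) = 0.516467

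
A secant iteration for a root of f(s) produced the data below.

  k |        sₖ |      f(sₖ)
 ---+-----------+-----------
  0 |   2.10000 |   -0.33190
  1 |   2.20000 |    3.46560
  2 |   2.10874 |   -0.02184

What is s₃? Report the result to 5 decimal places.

s₃ = 2.10874 − (-0.02184)·(2.10874 − 2.20000) / (-0.02184 − 3.46560)
   = 2.10874 − (0.0019931)/(-3.4874400) = 2.1093115

2.10931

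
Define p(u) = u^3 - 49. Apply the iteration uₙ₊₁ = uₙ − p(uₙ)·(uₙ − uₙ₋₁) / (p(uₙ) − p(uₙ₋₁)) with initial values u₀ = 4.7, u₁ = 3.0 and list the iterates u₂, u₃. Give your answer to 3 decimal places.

p(4.7) = 54.82300, p(3.0) = -22.00000
u₂ = 3.00000 − (-22.00000)·(3.00000 − 4.70000) / (-22.00000 − 54.82300) = 3.00000 − (37.40000)/(-76.82300) = 3.48683
p(3.48683) = -6.60706
u₃ = 3.48683 − (-6.60706)·(3.48683 − 3.00000) / (-6.60706 − (-22.00000)) = 3.48683 − (-3.21654)/(15.39294) = 3.69580

3.487, 3.696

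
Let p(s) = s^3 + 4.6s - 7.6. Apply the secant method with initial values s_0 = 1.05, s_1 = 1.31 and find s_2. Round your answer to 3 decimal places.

1.233

p(1.05) = -1.61237, p(1.31) = 0.67409
s_2 = 1.31000 − 0.67409·(1.31000 − 1.05000) / (0.67409 − (-1.61237)) = 1.31000 − (0.17526)/(2.28647) = 1.23335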